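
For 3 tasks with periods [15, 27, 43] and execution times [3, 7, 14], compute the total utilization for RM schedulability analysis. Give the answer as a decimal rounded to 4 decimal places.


Compute individual utilizations (exact fractions):
  Task 1: C/T = 3/15 = 1/5 (approx. 0.2)
  Task 2: C/T = 7/27 (approx. 0.2593)
  Task 3: C/T = 14/43 (approx. 0.3256)
Total utilization U = 1/5 + 7/27 + 14/43 = 4556/5805
Rounded to 4 decimal places: U = 0.7848
RM (Liu & Layland) bound for 3 tasks = 0.779763; compare with U = 4556/5805 (approx. 0.784841)
bound < U <= 1, so the RM sufficient condition is not met (inconclusive; an exact test such as response-time analysis is needed).

0.7848


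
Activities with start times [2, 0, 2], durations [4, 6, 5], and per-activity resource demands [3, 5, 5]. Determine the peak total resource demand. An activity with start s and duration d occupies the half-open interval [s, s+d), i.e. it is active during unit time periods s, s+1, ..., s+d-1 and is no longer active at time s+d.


Each activity i is active on [start_i, start_i + duration_i).
Compute total resource usage per time slot:
  t=0: active resources = [5], total = 5
  t=1: active resources = [5], total = 5
  t=2: active resources = [3, 5, 5], total = 13
  t=3: active resources = [3, 5, 5], total = 13
  t=4: active resources = [3, 5, 5], total = 13
  t=5: active resources = [3, 5, 5], total = 13
  t=6: active resources = [5], total = 5
Peak resource demand = 13

13


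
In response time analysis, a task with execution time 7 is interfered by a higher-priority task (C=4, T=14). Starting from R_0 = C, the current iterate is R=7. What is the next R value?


R_next = C + ceil(R_prev / T_hp) * C_hp
ceil(7 / 14) = ceil(0.5) = 1
Interference = 1 * 4 = 4
R_next = 7 + 4 = 11

11


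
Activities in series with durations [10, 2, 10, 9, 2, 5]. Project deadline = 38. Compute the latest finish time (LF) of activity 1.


LF(activity 1) = deadline - sum of successor durations
Successors: activities 2 through 6 with durations [2, 10, 9, 2, 5]
Sum of successor durations = 28
LF = 38 - 28 = 10

10


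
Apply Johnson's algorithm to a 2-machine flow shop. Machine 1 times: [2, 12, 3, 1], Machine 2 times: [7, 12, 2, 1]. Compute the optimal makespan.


Apply Johnson's rule:
  Group 1 (a <= b): [(4, 1, 1), (1, 2, 7), (2, 12, 12)]
  Group 2 (a > b): [(3, 3, 2)]
Optimal job order: [4, 1, 2, 3]
Schedule:
  Job 4: M1 done at 1, M2 done at 2
  Job 1: M1 done at 3, M2 done at 10
  Job 2: M1 done at 15, M2 done at 27
  Job 3: M1 done at 18, M2 done at 29
Makespan = 29

29


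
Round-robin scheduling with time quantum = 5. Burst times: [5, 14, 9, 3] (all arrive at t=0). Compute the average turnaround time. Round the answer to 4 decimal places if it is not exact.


Time quantum = 5
Execution trace:
  J1 runs 5 units, time = 5
  J2 runs 5 units, time = 10
  J3 runs 5 units, time = 15
  J4 runs 3 units, time = 18
  J2 runs 5 units, time = 23
  J3 runs 4 units, time = 27
  J2 runs 4 units, time = 31
Finish times: [5, 31, 27, 18]
Average turnaround = 81/4 = 20.25

20.25


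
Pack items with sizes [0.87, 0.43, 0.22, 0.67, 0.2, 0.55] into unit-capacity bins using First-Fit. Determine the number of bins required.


Place items sequentially using First-Fit:
  Item 0.87 -> new Bin 1
  Item 0.43 -> new Bin 2
  Item 0.22 -> Bin 2 (now 0.65)
  Item 0.67 -> new Bin 3
  Item 0.2 -> Bin 2 (now 0.85)
  Item 0.55 -> new Bin 4
Total bins used = 4

4


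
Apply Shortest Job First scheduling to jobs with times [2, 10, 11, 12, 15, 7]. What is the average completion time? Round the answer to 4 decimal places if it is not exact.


SJF order (ascending): [2, 7, 10, 11, 12, 15]
Completion times:
  Job 1: burst=2, C=2
  Job 2: burst=7, C=9
  Job 3: burst=10, C=19
  Job 4: burst=11, C=30
  Job 5: burst=12, C=42
  Job 6: burst=15, C=57
Average completion = 159/6 = 26.5

26.5


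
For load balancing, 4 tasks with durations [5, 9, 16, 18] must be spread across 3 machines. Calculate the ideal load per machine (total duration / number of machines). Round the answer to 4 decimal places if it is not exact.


Total processing time = 5 + 9 + 16 + 18 = 48
Number of machines = 3
Ideal balanced load = 48 / 3 = 16.0

16.0


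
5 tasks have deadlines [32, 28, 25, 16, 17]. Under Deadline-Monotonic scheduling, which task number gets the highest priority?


Sort tasks by relative deadline (ascending):
  Task 4: deadline = 16
  Task 5: deadline = 17
  Task 3: deadline = 25
  Task 2: deadline = 28
  Task 1: deadline = 32
Priority order (highest first): [4, 5, 3, 2, 1]
Highest priority task = 4

4


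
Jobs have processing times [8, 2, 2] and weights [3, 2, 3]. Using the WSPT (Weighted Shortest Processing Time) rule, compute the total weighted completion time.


Compute p/w ratios and sort ascending (WSPT): [(2, 3), (2, 2), (8, 3)]
Compute weighted completion times:
  Job (p=2,w=3): C=2, w*C=3*2=6
  Job (p=2,w=2): C=4, w*C=2*4=8
  Job (p=8,w=3): C=12, w*C=3*12=36
Total weighted completion time = 50

50


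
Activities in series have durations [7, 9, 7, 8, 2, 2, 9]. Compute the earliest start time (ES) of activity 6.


Activity 6 starts after activities 1 through 5 complete.
Predecessor durations: [7, 9, 7, 8, 2]
ES = 7 + 9 + 7 + 8 + 2 = 33

33


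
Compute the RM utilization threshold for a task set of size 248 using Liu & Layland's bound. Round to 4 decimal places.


Compute 2^(1/248) = 1.0027988578
Subtract 1: 1.0027988578 - 1 = 0.0027988578
Multiply by n: 248 * 0.0027988578 = 0.6941167344
Round to 4 dp: 0.6941

0.6941


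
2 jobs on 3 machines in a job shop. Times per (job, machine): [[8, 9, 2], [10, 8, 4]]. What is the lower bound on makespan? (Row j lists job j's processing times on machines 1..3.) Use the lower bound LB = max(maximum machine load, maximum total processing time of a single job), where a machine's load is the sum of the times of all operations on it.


Machine loads:
  Machine 1: 8 + 10 = 18
  Machine 2: 9 + 8 = 17
  Machine 3: 2 + 4 = 6
Max machine load = 18
Job totals:
  Job 1: 19
  Job 2: 22
Max job total = 22
Lower bound = max(18, 22) = 22

22


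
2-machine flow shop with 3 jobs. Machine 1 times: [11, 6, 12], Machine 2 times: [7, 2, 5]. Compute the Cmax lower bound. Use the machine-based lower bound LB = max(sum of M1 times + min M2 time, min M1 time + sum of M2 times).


LB1 = sum(M1 times) + min(M2 times) = 29 + 2 = 31
LB2 = min(M1 times) + sum(M2 times) = 6 + 14 = 20
Lower bound = max(LB1, LB2) = max(31, 20) = 31

31


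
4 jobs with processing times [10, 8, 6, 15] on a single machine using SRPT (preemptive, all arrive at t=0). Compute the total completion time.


Since all jobs arrive at t=0, SRPT equals SPT ordering.
SPT order: [6, 8, 10, 15]
Completion times:
  Job 1: p=6, C=6
  Job 2: p=8, C=14
  Job 3: p=10, C=24
  Job 4: p=15, C=39
Total completion time = 6 + 14 + 24 + 39 = 83

83


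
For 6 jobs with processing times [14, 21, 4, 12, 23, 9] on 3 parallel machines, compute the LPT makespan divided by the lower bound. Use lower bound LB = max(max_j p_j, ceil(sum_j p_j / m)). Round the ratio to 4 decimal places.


LPT order: [23, 21, 14, 12, 9, 4]
Machine loads after assignment: [27, 30, 26]
LPT makespan = 30
Lower bound = max(max_job, ceil(total/3)) = max(23, 28) = 28
Ratio = 30 / 28 = 1.0714

1.0714


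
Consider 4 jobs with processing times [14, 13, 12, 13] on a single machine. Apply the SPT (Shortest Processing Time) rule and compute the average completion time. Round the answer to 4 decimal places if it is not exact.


Sort jobs by processing time (SPT order): [12, 13, 13, 14]
Compute completion times sequentially:
  Job 1: processing = 12, completes at 12
  Job 2: processing = 13, completes at 25
  Job 3: processing = 13, completes at 38
  Job 4: processing = 14, completes at 52
Sum of completion times = 127
Average completion time = 127/4 = 31.75

31.75


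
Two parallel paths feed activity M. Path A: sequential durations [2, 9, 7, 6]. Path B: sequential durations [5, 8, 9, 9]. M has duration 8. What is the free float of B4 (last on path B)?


ES(B4) = sum of predecessors on chain B = 22
EF(B4) = ES + duration = 22 + 9 = 31
Successor of B4 is M. ES(M) = max(sum(A), sum(B)) = max(24, 31) = 31
Free float = ES(successor) - EF(current) = 31 - 31 = 0

0


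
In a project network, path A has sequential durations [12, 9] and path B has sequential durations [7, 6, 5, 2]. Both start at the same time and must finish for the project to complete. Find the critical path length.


Path A total = 12 + 9 = 21
Path B total = 7 + 6 + 5 + 2 = 20
Critical path = longest path = max(21, 20) = 21

21


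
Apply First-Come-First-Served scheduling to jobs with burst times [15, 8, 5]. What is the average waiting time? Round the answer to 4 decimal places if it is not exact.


FCFS order (as given): [15, 8, 5]
Waiting times:
  Job 1: wait = 0
  Job 2: wait = 15
  Job 3: wait = 23
Sum of waiting times = 38
Average waiting time = 38/3 = 12.6667

12.6667


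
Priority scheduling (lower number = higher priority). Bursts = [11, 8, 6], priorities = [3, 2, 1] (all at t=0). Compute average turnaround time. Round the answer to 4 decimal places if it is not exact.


Sort by priority (ascending = highest first):
Order: [(1, 6), (2, 8), (3, 11)]
Completion times:
  Priority 1, burst=6, C=6
  Priority 2, burst=8, C=14
  Priority 3, burst=11, C=25
Average turnaround = 45/3 = 15.0

15.0


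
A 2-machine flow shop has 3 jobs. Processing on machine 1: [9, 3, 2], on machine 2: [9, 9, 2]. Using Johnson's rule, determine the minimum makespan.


Apply Johnson's rule:
  Group 1 (a <= b): [(3, 2, 2), (2, 3, 9), (1, 9, 9)]
  Group 2 (a > b): []
Optimal job order: [3, 2, 1]
Schedule:
  Job 3: M1 done at 2, M2 done at 4
  Job 2: M1 done at 5, M2 done at 14
  Job 1: M1 done at 14, M2 done at 23
Makespan = 23

23


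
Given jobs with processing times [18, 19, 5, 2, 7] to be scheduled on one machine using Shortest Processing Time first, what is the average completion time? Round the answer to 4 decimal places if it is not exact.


Sort jobs by processing time (SPT order): [2, 5, 7, 18, 19]
Compute completion times sequentially:
  Job 1: processing = 2, completes at 2
  Job 2: processing = 5, completes at 7
  Job 3: processing = 7, completes at 14
  Job 4: processing = 18, completes at 32
  Job 5: processing = 19, completes at 51
Sum of completion times = 106
Average completion time = 106/5 = 21.2

21.2


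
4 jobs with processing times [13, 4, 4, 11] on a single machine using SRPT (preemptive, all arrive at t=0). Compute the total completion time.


Since all jobs arrive at t=0, SRPT equals SPT ordering.
SPT order: [4, 4, 11, 13]
Completion times:
  Job 1: p=4, C=4
  Job 2: p=4, C=8
  Job 3: p=11, C=19
  Job 4: p=13, C=32
Total completion time = 4 + 8 + 19 + 32 = 63

63


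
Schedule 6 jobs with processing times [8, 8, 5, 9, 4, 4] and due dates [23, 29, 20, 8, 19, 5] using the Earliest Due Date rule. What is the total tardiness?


Sort by due date (EDD order): [(4, 5), (9, 8), (4, 19), (5, 20), (8, 23), (8, 29)]
Compute completion times and tardiness:
  Job 1: p=4, d=5, C=4, tardiness=max(0,4-5)=0
  Job 2: p=9, d=8, C=13, tardiness=max(0,13-8)=5
  Job 3: p=4, d=19, C=17, tardiness=max(0,17-19)=0
  Job 4: p=5, d=20, C=22, tardiness=max(0,22-20)=2
  Job 5: p=8, d=23, C=30, tardiness=max(0,30-23)=7
  Job 6: p=8, d=29, C=38, tardiness=max(0,38-29)=9
Total tardiness = 23

23


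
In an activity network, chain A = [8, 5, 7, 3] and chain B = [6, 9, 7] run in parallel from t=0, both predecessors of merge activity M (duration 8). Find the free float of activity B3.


ES(B3) = sum of predecessors on chain B = 15
EF(B3) = ES + duration = 15 + 7 = 22
Successor of B3 is M. ES(M) = max(sum(A), sum(B)) = max(23, 22) = 23
Free float = ES(successor) - EF(current) = 23 - 22 = 1

1


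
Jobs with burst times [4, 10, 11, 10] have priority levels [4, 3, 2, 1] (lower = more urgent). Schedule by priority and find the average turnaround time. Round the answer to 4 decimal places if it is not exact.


Sort by priority (ascending = highest first):
Order: [(1, 10), (2, 11), (3, 10), (4, 4)]
Completion times:
  Priority 1, burst=10, C=10
  Priority 2, burst=11, C=21
  Priority 3, burst=10, C=31
  Priority 4, burst=4, C=35
Average turnaround = 97/4 = 24.25

24.25


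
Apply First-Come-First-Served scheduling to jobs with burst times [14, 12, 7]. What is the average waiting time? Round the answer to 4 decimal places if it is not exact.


FCFS order (as given): [14, 12, 7]
Waiting times:
  Job 1: wait = 0
  Job 2: wait = 14
  Job 3: wait = 26
Sum of waiting times = 40
Average waiting time = 40/3 = 13.3333

13.3333


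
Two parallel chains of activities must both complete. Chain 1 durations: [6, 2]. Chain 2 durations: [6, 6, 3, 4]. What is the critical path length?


Path A total = 6 + 2 = 8
Path B total = 6 + 6 + 3 + 4 = 19
Critical path = longest path = max(8, 19) = 19

19


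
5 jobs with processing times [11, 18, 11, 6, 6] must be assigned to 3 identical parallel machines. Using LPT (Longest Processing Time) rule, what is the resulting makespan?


Sort jobs in decreasing order (LPT): [18, 11, 11, 6, 6]
Assign each job to the least loaded machine:
  Machine 1: jobs [18], load = 18
  Machine 2: jobs [11, 6], load = 17
  Machine 3: jobs [11, 6], load = 17
Makespan = max load = 18

18


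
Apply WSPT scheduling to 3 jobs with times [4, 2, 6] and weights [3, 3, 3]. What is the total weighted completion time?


Compute p/w ratios and sort ascending (WSPT): [(2, 3), (4, 3), (6, 3)]
Compute weighted completion times:
  Job (p=2,w=3): C=2, w*C=3*2=6
  Job (p=4,w=3): C=6, w*C=3*6=18
  Job (p=6,w=3): C=12, w*C=3*12=36
Total weighted completion time = 60

60


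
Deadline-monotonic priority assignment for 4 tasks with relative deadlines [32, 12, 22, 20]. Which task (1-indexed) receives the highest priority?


Sort tasks by relative deadline (ascending):
  Task 2: deadline = 12
  Task 4: deadline = 20
  Task 3: deadline = 22
  Task 1: deadline = 32
Priority order (highest first): [2, 4, 3, 1]
Highest priority task = 2

2


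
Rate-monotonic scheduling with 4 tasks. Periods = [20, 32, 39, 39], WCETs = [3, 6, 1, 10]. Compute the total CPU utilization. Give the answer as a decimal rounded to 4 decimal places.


Compute individual utilizations (exact fractions):
  Task 1: C/T = 3/20 (approx. 0.15)
  Task 2: C/T = 6/32 = 3/16 (approx. 0.1875)
  Task 3: C/T = 1/39 (approx. 0.0256)
  Task 4: C/T = 10/39 (approx. 0.2564)
Total utilization U = 3/20 + 3/16 + 1/39 + 10/39 = 1933/3120
Rounded to 4 decimal places: U = 0.6196
RM (Liu & Layland) bound for 4 tasks = 0.756828; compare with U = 1933/3120 (approx. 0.619551)
U <= bound, so schedulable by RM sufficient condition.

0.6196


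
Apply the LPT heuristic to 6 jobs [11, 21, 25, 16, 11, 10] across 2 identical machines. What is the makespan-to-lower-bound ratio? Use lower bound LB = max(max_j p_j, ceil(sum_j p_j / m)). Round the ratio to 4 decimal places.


LPT order: [25, 21, 16, 11, 11, 10]
Machine loads after assignment: [47, 47]
LPT makespan = 47
Lower bound = max(max_job, ceil(total/2)) = max(25, 47) = 47
Ratio = 47 / 47 = 1.0

1.0


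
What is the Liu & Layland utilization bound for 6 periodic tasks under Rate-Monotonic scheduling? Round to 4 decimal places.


Compute 2^(1/6) = 1.1224620483
Subtract 1: 1.1224620483 - 1 = 0.1224620483
Multiply by n: 6 * 0.1224620483 = 0.7347722898
Round to 4 dp: 0.7348

0.7348


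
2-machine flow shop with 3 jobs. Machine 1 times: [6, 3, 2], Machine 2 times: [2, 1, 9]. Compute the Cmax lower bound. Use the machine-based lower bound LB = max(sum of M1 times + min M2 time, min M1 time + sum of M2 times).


LB1 = sum(M1 times) + min(M2 times) = 11 + 1 = 12
LB2 = min(M1 times) + sum(M2 times) = 2 + 12 = 14
Lower bound = max(LB1, LB2) = max(12, 14) = 14

14


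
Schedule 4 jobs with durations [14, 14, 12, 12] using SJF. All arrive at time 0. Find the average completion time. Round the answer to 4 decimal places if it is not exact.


SJF order (ascending): [12, 12, 14, 14]
Completion times:
  Job 1: burst=12, C=12
  Job 2: burst=12, C=24
  Job 3: burst=14, C=38
  Job 4: burst=14, C=52
Average completion = 126/4 = 31.5

31.5


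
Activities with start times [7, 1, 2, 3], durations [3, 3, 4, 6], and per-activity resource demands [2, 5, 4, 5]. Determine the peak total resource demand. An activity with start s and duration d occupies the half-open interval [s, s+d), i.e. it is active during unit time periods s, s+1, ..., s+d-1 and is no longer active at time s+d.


Each activity i is active on [start_i, start_i + duration_i).
Compute total resource usage per time slot:
  t=0: active resources = [], total = 0
  t=1: active resources = [5], total = 5
  t=2: active resources = [5, 4], total = 9
  t=3: active resources = [5, 4, 5], total = 14
  t=4: active resources = [4, 5], total = 9
  t=5: active resources = [4, 5], total = 9
  t=6: active resources = [5], total = 5
  t=7: active resources = [2, 5], total = 7
  t=8: active resources = [2, 5], total = 7
  t=9: active resources = [2], total = 2
Peak resource demand = 14

14


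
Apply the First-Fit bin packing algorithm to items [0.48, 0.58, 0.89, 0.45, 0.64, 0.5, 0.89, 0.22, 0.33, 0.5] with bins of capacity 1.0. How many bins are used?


Place items sequentially using First-Fit:
  Item 0.48 -> new Bin 1
  Item 0.58 -> new Bin 2
  Item 0.89 -> new Bin 3
  Item 0.45 -> Bin 1 (now 0.93)
  Item 0.64 -> new Bin 4
  Item 0.5 -> new Bin 5
  Item 0.89 -> new Bin 6
  Item 0.22 -> Bin 2 (now 0.8)
  Item 0.33 -> Bin 4 (now 0.97)
  Item 0.5 -> Bin 5 (now 1.0)
Total bins used = 6

6


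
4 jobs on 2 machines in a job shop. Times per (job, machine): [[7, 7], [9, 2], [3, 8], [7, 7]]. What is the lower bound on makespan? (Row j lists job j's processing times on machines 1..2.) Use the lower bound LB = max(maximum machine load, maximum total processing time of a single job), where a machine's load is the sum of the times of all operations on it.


Machine loads:
  Machine 1: 7 + 9 + 3 + 7 = 26
  Machine 2: 7 + 2 + 8 + 7 = 24
Max machine load = 26
Job totals:
  Job 1: 14
  Job 2: 11
  Job 3: 11
  Job 4: 14
Max job total = 14
Lower bound = max(26, 14) = 26

26


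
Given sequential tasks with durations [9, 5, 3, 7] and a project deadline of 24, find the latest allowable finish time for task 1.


LF(activity 1) = deadline - sum of successor durations
Successors: activities 2 through 4 with durations [5, 3, 7]
Sum of successor durations = 15
LF = 24 - 15 = 9

9


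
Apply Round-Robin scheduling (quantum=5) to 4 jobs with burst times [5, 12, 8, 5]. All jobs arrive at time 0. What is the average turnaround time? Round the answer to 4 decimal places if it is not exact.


Time quantum = 5
Execution trace:
  J1 runs 5 units, time = 5
  J2 runs 5 units, time = 10
  J3 runs 5 units, time = 15
  J4 runs 5 units, time = 20
  J2 runs 5 units, time = 25
  J3 runs 3 units, time = 28
  J2 runs 2 units, time = 30
Finish times: [5, 30, 28, 20]
Average turnaround = 83/4 = 20.75

20.75


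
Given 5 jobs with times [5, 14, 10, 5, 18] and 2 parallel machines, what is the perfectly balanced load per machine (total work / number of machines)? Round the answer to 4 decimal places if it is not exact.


Total processing time = 5 + 14 + 10 + 5 + 18 = 52
Number of machines = 2
Ideal balanced load = 52 / 2 = 26.0

26.0


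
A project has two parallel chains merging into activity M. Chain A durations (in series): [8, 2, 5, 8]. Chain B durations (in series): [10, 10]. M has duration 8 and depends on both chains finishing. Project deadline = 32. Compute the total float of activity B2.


Forward pass: ES(B2) = sum of predecessors on chain B = 10
EF = ES + duration = 10 + 10 = 20
Backward pass: LF(M) = deadline = 32; LS(M) = 32 - 8 = 24
LF(B2) = LS(M) - sum(successors on chain B) = 24 - 0 = 24
LS = LF - duration = 24 - 10 = 14
Total float = LS - ES = 14 - 10 = 4

4


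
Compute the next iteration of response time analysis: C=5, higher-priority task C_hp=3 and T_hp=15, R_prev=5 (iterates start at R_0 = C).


R_next = C + ceil(R_prev / T_hp) * C_hp
ceil(5 / 15) = ceil(0.3333) = 1
Interference = 1 * 3 = 3
R_next = 5 + 3 = 8

8


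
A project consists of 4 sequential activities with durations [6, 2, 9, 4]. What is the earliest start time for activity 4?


Activity 4 starts after activities 1 through 3 complete.
Predecessor durations: [6, 2, 9]
ES = 6 + 2 + 9 = 17

17


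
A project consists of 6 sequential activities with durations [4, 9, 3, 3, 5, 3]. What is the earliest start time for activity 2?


Activity 2 starts after activities 1 through 1 complete.
Predecessor durations: [4]
ES = 4 = 4

4


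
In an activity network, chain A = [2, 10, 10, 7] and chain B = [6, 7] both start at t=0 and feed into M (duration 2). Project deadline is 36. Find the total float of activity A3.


Forward pass: ES(A3) = sum of predecessors on chain A = 12
EF = ES + duration = 12 + 10 = 22
Backward pass: LF(M) = deadline = 36; LS(M) = 36 - 2 = 34
LF(A3) = LS(M) - sum(successors on chain A) = 34 - 7 = 27
LS = LF - duration = 27 - 10 = 17
Total float = LS - ES = 17 - 12 = 5

5


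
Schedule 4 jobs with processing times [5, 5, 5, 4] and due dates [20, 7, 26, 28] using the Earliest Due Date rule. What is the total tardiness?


Sort by due date (EDD order): [(5, 7), (5, 20), (5, 26), (4, 28)]
Compute completion times and tardiness:
  Job 1: p=5, d=7, C=5, tardiness=max(0,5-7)=0
  Job 2: p=5, d=20, C=10, tardiness=max(0,10-20)=0
  Job 3: p=5, d=26, C=15, tardiness=max(0,15-26)=0
  Job 4: p=4, d=28, C=19, tardiness=max(0,19-28)=0
Total tardiness = 0

0


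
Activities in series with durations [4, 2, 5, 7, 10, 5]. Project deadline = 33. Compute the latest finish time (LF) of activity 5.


LF(activity 5) = deadline - sum of successor durations
Successors: activities 6 through 6 with durations [5]
Sum of successor durations = 5
LF = 33 - 5 = 28

28


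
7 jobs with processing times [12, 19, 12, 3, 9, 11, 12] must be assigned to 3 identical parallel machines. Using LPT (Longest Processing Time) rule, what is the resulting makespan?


Sort jobs in decreasing order (LPT): [19, 12, 12, 12, 11, 9, 3]
Assign each job to the least loaded machine:
  Machine 1: jobs [19, 9], load = 28
  Machine 2: jobs [12, 12], load = 24
  Machine 3: jobs [12, 11, 3], load = 26
Makespan = max load = 28

28


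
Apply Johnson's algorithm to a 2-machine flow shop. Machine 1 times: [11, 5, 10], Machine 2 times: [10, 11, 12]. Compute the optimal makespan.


Apply Johnson's rule:
  Group 1 (a <= b): [(2, 5, 11), (3, 10, 12)]
  Group 2 (a > b): [(1, 11, 10)]
Optimal job order: [2, 3, 1]
Schedule:
  Job 2: M1 done at 5, M2 done at 16
  Job 3: M1 done at 15, M2 done at 28
  Job 1: M1 done at 26, M2 done at 38
Makespan = 38

38


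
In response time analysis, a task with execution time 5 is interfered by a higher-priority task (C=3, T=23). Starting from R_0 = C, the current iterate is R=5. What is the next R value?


R_next = C + ceil(R_prev / T_hp) * C_hp
ceil(5 / 23) = ceil(0.2174) = 1
Interference = 1 * 3 = 3
R_next = 5 + 3 = 8

8


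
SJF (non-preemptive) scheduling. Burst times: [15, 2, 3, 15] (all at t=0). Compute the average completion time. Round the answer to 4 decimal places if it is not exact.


SJF order (ascending): [2, 3, 15, 15]
Completion times:
  Job 1: burst=2, C=2
  Job 2: burst=3, C=5
  Job 3: burst=15, C=20
  Job 4: burst=15, C=35
Average completion = 62/4 = 15.5

15.5


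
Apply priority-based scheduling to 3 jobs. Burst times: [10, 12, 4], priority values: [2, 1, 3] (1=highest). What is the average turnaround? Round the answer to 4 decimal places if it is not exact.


Sort by priority (ascending = highest first):
Order: [(1, 12), (2, 10), (3, 4)]
Completion times:
  Priority 1, burst=12, C=12
  Priority 2, burst=10, C=22
  Priority 3, burst=4, C=26
Average turnaround = 60/3 = 20.0

20.0


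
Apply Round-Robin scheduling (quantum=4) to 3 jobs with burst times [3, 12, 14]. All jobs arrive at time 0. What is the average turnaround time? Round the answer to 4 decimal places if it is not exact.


Time quantum = 4
Execution trace:
  J1 runs 3 units, time = 3
  J2 runs 4 units, time = 7
  J3 runs 4 units, time = 11
  J2 runs 4 units, time = 15
  J3 runs 4 units, time = 19
  J2 runs 4 units, time = 23
  J3 runs 4 units, time = 27
  J3 runs 2 units, time = 29
Finish times: [3, 23, 29]
Average turnaround = 55/3 = 18.3333

18.3333


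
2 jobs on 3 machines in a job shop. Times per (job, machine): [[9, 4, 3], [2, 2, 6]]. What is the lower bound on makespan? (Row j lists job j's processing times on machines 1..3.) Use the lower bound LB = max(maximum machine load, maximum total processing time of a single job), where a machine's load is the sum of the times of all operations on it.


Machine loads:
  Machine 1: 9 + 2 = 11
  Machine 2: 4 + 2 = 6
  Machine 3: 3 + 6 = 9
Max machine load = 11
Job totals:
  Job 1: 16
  Job 2: 10
Max job total = 16
Lower bound = max(11, 16) = 16

16


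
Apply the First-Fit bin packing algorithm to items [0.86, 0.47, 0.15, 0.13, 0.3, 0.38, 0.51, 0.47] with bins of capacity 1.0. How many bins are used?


Place items sequentially using First-Fit:
  Item 0.86 -> new Bin 1
  Item 0.47 -> new Bin 2
  Item 0.15 -> Bin 2 (now 0.62)
  Item 0.13 -> Bin 1 (now 0.99)
  Item 0.3 -> Bin 2 (now 0.92)
  Item 0.38 -> new Bin 3
  Item 0.51 -> Bin 3 (now 0.89)
  Item 0.47 -> new Bin 4
Total bins used = 4

4


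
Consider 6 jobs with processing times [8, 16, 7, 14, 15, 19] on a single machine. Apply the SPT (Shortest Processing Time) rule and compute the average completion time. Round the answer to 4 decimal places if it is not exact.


Sort jobs by processing time (SPT order): [7, 8, 14, 15, 16, 19]
Compute completion times sequentially:
  Job 1: processing = 7, completes at 7
  Job 2: processing = 8, completes at 15
  Job 3: processing = 14, completes at 29
  Job 4: processing = 15, completes at 44
  Job 5: processing = 16, completes at 60
  Job 6: processing = 19, completes at 79
Sum of completion times = 234
Average completion time = 234/6 = 39.0

39.0


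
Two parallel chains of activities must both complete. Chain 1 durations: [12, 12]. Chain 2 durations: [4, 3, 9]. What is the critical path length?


Path A total = 12 + 12 = 24
Path B total = 4 + 3 + 9 = 16
Critical path = longest path = max(24, 16) = 24

24


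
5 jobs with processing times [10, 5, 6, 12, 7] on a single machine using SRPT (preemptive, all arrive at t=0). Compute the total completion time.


Since all jobs arrive at t=0, SRPT equals SPT ordering.
SPT order: [5, 6, 7, 10, 12]
Completion times:
  Job 1: p=5, C=5
  Job 2: p=6, C=11
  Job 3: p=7, C=18
  Job 4: p=10, C=28
  Job 5: p=12, C=40
Total completion time = 5 + 11 + 18 + 28 + 40 = 102

102


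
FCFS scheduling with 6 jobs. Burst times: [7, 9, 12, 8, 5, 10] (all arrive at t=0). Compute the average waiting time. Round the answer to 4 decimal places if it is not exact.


FCFS order (as given): [7, 9, 12, 8, 5, 10]
Waiting times:
  Job 1: wait = 0
  Job 2: wait = 7
  Job 3: wait = 16
  Job 4: wait = 28
  Job 5: wait = 36
  Job 6: wait = 41
Sum of waiting times = 128
Average waiting time = 128/6 = 21.3333

21.3333


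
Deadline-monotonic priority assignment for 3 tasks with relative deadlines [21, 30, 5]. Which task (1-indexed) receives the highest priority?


Sort tasks by relative deadline (ascending):
  Task 3: deadline = 5
  Task 1: deadline = 21
  Task 2: deadline = 30
Priority order (highest first): [3, 1, 2]
Highest priority task = 3

3


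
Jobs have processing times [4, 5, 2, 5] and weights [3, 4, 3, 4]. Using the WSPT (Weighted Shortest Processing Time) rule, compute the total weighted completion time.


Compute p/w ratios and sort ascending (WSPT): [(2, 3), (5, 4), (5, 4), (4, 3)]
Compute weighted completion times:
  Job (p=2,w=3): C=2, w*C=3*2=6
  Job (p=5,w=4): C=7, w*C=4*7=28
  Job (p=5,w=4): C=12, w*C=4*12=48
  Job (p=4,w=3): C=16, w*C=3*16=48
Total weighted completion time = 130

130


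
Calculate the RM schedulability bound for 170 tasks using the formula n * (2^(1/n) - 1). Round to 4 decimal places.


Compute 2^(1/170) = 1.0040856600
Subtract 1: 1.0040856600 - 1 = 0.0040856600
Multiply by n: 170 * 0.0040856600 = 0.6945622000
Round to 4 dp: 0.6946

0.6946


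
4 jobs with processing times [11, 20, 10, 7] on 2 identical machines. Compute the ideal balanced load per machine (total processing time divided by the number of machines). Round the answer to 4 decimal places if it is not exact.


Total processing time = 11 + 20 + 10 + 7 = 48
Number of machines = 2
Ideal balanced load = 48 / 2 = 24.0

24.0


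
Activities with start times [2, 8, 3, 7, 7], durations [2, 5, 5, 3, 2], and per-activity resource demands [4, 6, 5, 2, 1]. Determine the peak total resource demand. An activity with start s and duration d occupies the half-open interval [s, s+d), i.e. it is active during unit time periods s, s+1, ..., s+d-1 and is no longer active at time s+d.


Each activity i is active on [start_i, start_i + duration_i).
Compute total resource usage per time slot:
  t=0: active resources = [], total = 0
  t=1: active resources = [], total = 0
  t=2: active resources = [4], total = 4
  t=3: active resources = [4, 5], total = 9
  t=4: active resources = [5], total = 5
  t=5: active resources = [5], total = 5
  t=6: active resources = [5], total = 5
  t=7: active resources = [5, 2, 1], total = 8
  t=8: active resources = [6, 2, 1], total = 9
  t=9: active resources = [6, 2], total = 8
  t=10: active resources = [6], total = 6
  t=11: active resources = [6], total = 6
  t=12: active resources = [6], total = 6
Peak resource demand = 9

9


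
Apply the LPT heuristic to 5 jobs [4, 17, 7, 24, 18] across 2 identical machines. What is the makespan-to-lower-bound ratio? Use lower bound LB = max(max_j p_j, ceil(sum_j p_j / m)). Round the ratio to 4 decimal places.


LPT order: [24, 18, 17, 7, 4]
Machine loads after assignment: [35, 35]
LPT makespan = 35
Lower bound = max(max_job, ceil(total/2)) = max(24, 35) = 35
Ratio = 35 / 35 = 1.0

1.0


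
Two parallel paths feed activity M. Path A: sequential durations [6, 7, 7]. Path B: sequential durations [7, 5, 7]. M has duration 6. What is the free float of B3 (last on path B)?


ES(B3) = sum of predecessors on chain B = 12
EF(B3) = ES + duration = 12 + 7 = 19
Successor of B3 is M. ES(M) = max(sum(A), sum(B)) = max(20, 19) = 20
Free float = ES(successor) - EF(current) = 20 - 19 = 1

1


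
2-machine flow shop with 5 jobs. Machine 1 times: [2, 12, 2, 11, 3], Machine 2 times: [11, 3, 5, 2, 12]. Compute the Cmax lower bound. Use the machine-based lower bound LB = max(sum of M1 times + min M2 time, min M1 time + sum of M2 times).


LB1 = sum(M1 times) + min(M2 times) = 30 + 2 = 32
LB2 = min(M1 times) + sum(M2 times) = 2 + 33 = 35
Lower bound = max(LB1, LB2) = max(32, 35) = 35

35


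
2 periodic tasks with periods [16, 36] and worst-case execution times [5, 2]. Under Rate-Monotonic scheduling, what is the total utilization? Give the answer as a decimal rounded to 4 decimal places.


Compute individual utilizations (exact fractions):
  Task 1: C/T = 5/16 (approx. 0.3125)
  Task 2: C/T = 2/36 = 1/18 (approx. 0.0556)
Total utilization U = 5/16 + 1/18 = 53/144
Rounded to 4 decimal places: U = 0.3681
RM (Liu & Layland) bound for 2 tasks = 0.828427; compare with U = 53/144 (approx. 0.368056)
U <= bound, so schedulable by RM sufficient condition.

0.3681


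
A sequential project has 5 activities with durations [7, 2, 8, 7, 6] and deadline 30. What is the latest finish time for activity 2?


LF(activity 2) = deadline - sum of successor durations
Successors: activities 3 through 5 with durations [8, 7, 6]
Sum of successor durations = 21
LF = 30 - 21 = 9

9


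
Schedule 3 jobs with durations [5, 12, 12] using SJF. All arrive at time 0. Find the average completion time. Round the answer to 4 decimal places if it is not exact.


SJF order (ascending): [5, 12, 12]
Completion times:
  Job 1: burst=5, C=5
  Job 2: burst=12, C=17
  Job 3: burst=12, C=29
Average completion = 51/3 = 17.0

17.0


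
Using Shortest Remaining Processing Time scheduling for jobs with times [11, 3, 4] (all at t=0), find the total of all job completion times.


Since all jobs arrive at t=0, SRPT equals SPT ordering.
SPT order: [3, 4, 11]
Completion times:
  Job 1: p=3, C=3
  Job 2: p=4, C=7
  Job 3: p=11, C=18
Total completion time = 3 + 7 + 18 = 28

28


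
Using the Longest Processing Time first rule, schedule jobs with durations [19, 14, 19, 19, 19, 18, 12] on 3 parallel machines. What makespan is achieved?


Sort jobs in decreasing order (LPT): [19, 19, 19, 19, 18, 14, 12]
Assign each job to the least loaded machine:
  Machine 1: jobs [19, 19], load = 38
  Machine 2: jobs [19, 18], load = 37
  Machine 3: jobs [19, 14, 12], load = 45
Makespan = max load = 45

45


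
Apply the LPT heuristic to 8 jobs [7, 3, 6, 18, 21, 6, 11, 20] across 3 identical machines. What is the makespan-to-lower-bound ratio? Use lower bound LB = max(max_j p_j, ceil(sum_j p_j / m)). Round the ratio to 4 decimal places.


LPT order: [21, 20, 18, 11, 7, 6, 6, 3]
Machine loads after assignment: [33, 30, 29]
LPT makespan = 33
Lower bound = max(max_job, ceil(total/3)) = max(21, 31) = 31
Ratio = 33 / 31 = 1.0645

1.0645


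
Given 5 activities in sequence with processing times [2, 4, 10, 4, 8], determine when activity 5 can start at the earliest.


Activity 5 starts after activities 1 through 4 complete.
Predecessor durations: [2, 4, 10, 4]
ES = 2 + 4 + 10 + 4 = 20

20


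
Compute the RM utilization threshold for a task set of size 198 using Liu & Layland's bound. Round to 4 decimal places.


Compute 2^(1/198) = 1.0035068781
Subtract 1: 1.0035068781 - 1 = 0.0035068781
Multiply by n: 198 * 0.0035068781 = 0.6943618638
Round to 4 dp: 0.6944

0.6944


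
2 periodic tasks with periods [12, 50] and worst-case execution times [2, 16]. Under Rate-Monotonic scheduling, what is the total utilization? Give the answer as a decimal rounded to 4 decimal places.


Compute individual utilizations (exact fractions):
  Task 1: C/T = 2/12 = 1/6 (approx. 0.1667)
  Task 2: C/T = 16/50 = 8/25 (approx. 0.32)
Total utilization U = 1/6 + 8/25 = 73/150
Rounded to 4 decimal places: U = 0.4867
RM (Liu & Layland) bound for 2 tasks = 0.828427; compare with U = 73/150 (approx. 0.486667)
U <= bound, so schedulable by RM sufficient condition.

0.4867


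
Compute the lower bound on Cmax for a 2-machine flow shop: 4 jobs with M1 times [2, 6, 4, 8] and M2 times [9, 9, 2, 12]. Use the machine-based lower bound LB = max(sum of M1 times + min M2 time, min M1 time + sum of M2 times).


LB1 = sum(M1 times) + min(M2 times) = 20 + 2 = 22
LB2 = min(M1 times) + sum(M2 times) = 2 + 32 = 34
Lower bound = max(LB1, LB2) = max(22, 34) = 34

34


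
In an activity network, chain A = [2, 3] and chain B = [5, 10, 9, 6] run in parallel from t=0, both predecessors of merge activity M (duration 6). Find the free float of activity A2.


ES(A2) = sum of predecessors on chain A = 2
EF(A2) = ES + duration = 2 + 3 = 5
Successor of A2 is M. ES(M) = max(sum(A), sum(B)) = max(5, 30) = 30
Free float = ES(successor) - EF(current) = 30 - 5 = 25

25


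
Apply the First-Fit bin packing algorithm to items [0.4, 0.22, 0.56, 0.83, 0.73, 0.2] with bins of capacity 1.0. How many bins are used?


Place items sequentially using First-Fit:
  Item 0.4 -> new Bin 1
  Item 0.22 -> Bin 1 (now 0.62)
  Item 0.56 -> new Bin 2
  Item 0.83 -> new Bin 3
  Item 0.73 -> new Bin 4
  Item 0.2 -> Bin 1 (now 0.82)
Total bins used = 4

4


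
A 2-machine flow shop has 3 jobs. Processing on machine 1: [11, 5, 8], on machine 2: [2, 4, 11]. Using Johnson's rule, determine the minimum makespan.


Apply Johnson's rule:
  Group 1 (a <= b): [(3, 8, 11)]
  Group 2 (a > b): [(2, 5, 4), (1, 11, 2)]
Optimal job order: [3, 2, 1]
Schedule:
  Job 3: M1 done at 8, M2 done at 19
  Job 2: M1 done at 13, M2 done at 23
  Job 1: M1 done at 24, M2 done at 26
Makespan = 26

26


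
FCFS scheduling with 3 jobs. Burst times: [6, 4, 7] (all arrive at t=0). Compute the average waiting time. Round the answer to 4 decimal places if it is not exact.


FCFS order (as given): [6, 4, 7]
Waiting times:
  Job 1: wait = 0
  Job 2: wait = 6
  Job 3: wait = 10
Sum of waiting times = 16
Average waiting time = 16/3 = 5.3333

5.3333


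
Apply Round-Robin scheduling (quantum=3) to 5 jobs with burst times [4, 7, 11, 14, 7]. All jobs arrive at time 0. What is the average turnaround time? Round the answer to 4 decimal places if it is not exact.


Time quantum = 3
Execution trace:
  J1 runs 3 units, time = 3
  J2 runs 3 units, time = 6
  J3 runs 3 units, time = 9
  J4 runs 3 units, time = 12
  J5 runs 3 units, time = 15
  J1 runs 1 units, time = 16
  J2 runs 3 units, time = 19
  J3 runs 3 units, time = 22
  J4 runs 3 units, time = 25
  J5 runs 3 units, time = 28
  J2 runs 1 units, time = 29
  J3 runs 3 units, time = 32
  J4 runs 3 units, time = 35
  J5 runs 1 units, time = 36
  J3 runs 2 units, time = 38
  J4 runs 3 units, time = 41
  J4 runs 2 units, time = 43
Finish times: [16, 29, 38, 43, 36]
Average turnaround = 162/5 = 32.4

32.4


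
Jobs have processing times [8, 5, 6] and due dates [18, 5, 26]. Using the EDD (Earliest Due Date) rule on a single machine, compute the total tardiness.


Sort by due date (EDD order): [(5, 5), (8, 18), (6, 26)]
Compute completion times and tardiness:
  Job 1: p=5, d=5, C=5, tardiness=max(0,5-5)=0
  Job 2: p=8, d=18, C=13, tardiness=max(0,13-18)=0
  Job 3: p=6, d=26, C=19, tardiness=max(0,19-26)=0
Total tardiness = 0

0


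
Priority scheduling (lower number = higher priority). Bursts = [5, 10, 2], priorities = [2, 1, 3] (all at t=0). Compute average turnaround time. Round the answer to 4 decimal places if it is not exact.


Sort by priority (ascending = highest first):
Order: [(1, 10), (2, 5), (3, 2)]
Completion times:
  Priority 1, burst=10, C=10
  Priority 2, burst=5, C=15
  Priority 3, burst=2, C=17
Average turnaround = 42/3 = 14.0

14.0


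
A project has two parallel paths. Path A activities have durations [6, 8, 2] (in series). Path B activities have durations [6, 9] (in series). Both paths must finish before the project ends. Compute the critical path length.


Path A total = 6 + 8 + 2 = 16
Path B total = 6 + 9 = 15
Critical path = longest path = max(16, 15) = 16

16


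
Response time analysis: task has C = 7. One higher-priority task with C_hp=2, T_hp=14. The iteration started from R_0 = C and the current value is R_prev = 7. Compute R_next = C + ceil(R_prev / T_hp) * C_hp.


R_next = C + ceil(R_prev / T_hp) * C_hp
ceil(7 / 14) = ceil(0.5) = 1
Interference = 1 * 2 = 2
R_next = 7 + 2 = 9

9


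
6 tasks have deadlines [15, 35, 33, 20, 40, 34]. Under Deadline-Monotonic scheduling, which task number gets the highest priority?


Sort tasks by relative deadline (ascending):
  Task 1: deadline = 15
  Task 4: deadline = 20
  Task 3: deadline = 33
  Task 6: deadline = 34
  Task 2: deadline = 35
  Task 5: deadline = 40
Priority order (highest first): [1, 4, 3, 6, 2, 5]
Highest priority task = 1

1


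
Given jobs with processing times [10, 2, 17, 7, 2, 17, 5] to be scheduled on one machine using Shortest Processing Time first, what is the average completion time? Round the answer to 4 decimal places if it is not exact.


Sort jobs by processing time (SPT order): [2, 2, 5, 7, 10, 17, 17]
Compute completion times sequentially:
  Job 1: processing = 2, completes at 2
  Job 2: processing = 2, completes at 4
  Job 3: processing = 5, completes at 9
  Job 4: processing = 7, completes at 16
  Job 5: processing = 10, completes at 26
  Job 6: processing = 17, completes at 43
  Job 7: processing = 17, completes at 60
Sum of completion times = 160
Average completion time = 160/7 = 22.8571

22.8571


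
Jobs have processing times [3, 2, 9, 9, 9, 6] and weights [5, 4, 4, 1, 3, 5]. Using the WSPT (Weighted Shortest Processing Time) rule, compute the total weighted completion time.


Compute p/w ratios and sort ascending (WSPT): [(2, 4), (3, 5), (6, 5), (9, 4), (9, 3), (9, 1)]
Compute weighted completion times:
  Job (p=2,w=4): C=2, w*C=4*2=8
  Job (p=3,w=5): C=5, w*C=5*5=25
  Job (p=6,w=5): C=11, w*C=5*11=55
  Job (p=9,w=4): C=20, w*C=4*20=80
  Job (p=9,w=3): C=29, w*C=3*29=87
  Job (p=9,w=1): C=38, w*C=1*38=38
Total weighted completion time = 293

293
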